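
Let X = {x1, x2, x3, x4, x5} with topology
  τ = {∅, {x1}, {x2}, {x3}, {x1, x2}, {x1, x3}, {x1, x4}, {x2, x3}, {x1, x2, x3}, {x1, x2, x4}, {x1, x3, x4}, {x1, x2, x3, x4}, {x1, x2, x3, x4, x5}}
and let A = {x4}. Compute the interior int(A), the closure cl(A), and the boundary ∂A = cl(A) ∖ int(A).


int(A) = ∅, cl(A) = {x4, x5}, ∂A = {x4, x5}.

Closed sets in (X, τ) are complements of opens:
  closed(X, τ) = {∅, {x5}, {x2, x5}, {x3, x5}, {x4, x5}, {x1, x4, x5}, {x2, x3, x5}, {x2, x4, x5}, {x3, x4, x5}, {x1, x2, x4, x5}, {x1, x3, x4, x5}, {x2, x3, x4, x5}, {x1, x2, x3, x4, x5}}.
int(A) = ⋃ {U ∈ τ : U ⊆ A}. Opens contained in A: ∅.
Taking the union of these: int(A) = ∅.
cl(A) = ⋂ {C closed : A ⊆ C}. Closed sets containing A: {x4, x5}, {x1, x4, x5}, {x2, x4, x5}, {x3, x4, x5}, {x1, x2, x4, x5}, {x1, x3, x4, x5}, {x2, x3, x4, x5}, {x1, x2, x3, x4, x5}.
Intersecting these: cl(A) = {x4, x5}.
∂A = cl(A) ∖ int(A) = {x4, x5} ∖ ∅ = {x4, x5}.


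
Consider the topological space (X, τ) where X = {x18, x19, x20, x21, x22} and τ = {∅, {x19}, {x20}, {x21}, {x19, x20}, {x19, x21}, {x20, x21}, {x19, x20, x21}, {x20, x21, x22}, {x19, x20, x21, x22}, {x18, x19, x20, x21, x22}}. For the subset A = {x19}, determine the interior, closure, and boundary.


int(A) = {x19}, cl(A) = {x18, x19}, ∂A = {x18}.

Closed sets in (X, τ) are complements of opens:
  closed(X, τ) = {∅, {x18}, {x18, x19}, {x18, x22}, {x18, x19, x22}, {x18, x20, x22}, {x18, x21, x22}, {x18, x19, x20, x22}, {x18, x19, x21, x22}, {x18, x20, x21, x22}, {x18, x19, x20, x21, x22}}.
int(A) = ⋃ {U ∈ τ : U ⊆ A}. Opens contained in A: ∅, {x19}.
Taking the union of these: int(A) = {x19}.
cl(A) = ⋂ {C closed : A ⊆ C}. Closed sets containing A: {x18, x19}, {x18, x19, x22}, {x18, x19, x20, x22}, {x18, x19, x21, x22}, {x18, x19, x20, x21, x22}.
Intersecting these: cl(A) = {x18, x19}.
∂A = cl(A) ∖ int(A) = {x18, x19} ∖ {x19} = {x18}.


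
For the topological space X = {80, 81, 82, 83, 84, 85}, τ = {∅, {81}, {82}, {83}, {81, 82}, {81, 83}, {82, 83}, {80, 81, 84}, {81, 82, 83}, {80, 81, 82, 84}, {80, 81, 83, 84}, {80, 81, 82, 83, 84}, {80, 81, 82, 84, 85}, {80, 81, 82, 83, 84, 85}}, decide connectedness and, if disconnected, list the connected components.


(X, τ) is disconnected; components = [{83}, {80, 81, 82, 84, 85}].

Find clopen sets (U ∈ τ with X ∖ U ∈ τ):
  U = ∅, X ∖ U = {80, 81, 82, 83, 84, 85} — both open, so U is clopen.
  U = {83}, X ∖ U = {80, 81, 82, 84, 85} — both open, so U is clopen.
  U = {80, 81, 82, 84, 85}, X ∖ U = {83} — both open, so U is clopen.
  U = {80, 81, 82, 83, 84, 85}, X ∖ U = ∅ — both open, so U is clopen.
Nontrivial clopen(s) exist: e.g. {83}. So (X, τ) is disconnected.
Compute connected components by grouping points that agree on all clopens:
  component: {83}
  component: {80, 81, 82, 84, 85}


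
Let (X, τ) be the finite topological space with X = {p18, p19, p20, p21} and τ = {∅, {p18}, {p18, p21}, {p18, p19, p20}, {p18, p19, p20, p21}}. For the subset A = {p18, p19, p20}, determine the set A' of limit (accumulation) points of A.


A' = {p19, p20, p21}

For each x ∈ X, list the open sets U ∈ τ with x ∈ U, then check whether U ∩ (A ∖ {x}) ≠ ∅ for every such U.
  x = p18: open {p18} ∋ x has {p18} ∩ (A ∖ {p18}) = ∅, so x is NOT a limit point.
  x = p19: opens ∋ x are {p18, p19, p20}, {p18, p19, p20, p21}; each meets A ∖ {p19}, so x IS a limit point.
  x = p20: opens ∋ x are {p18, p19, p20}, {p18, p19, p20, p21}; each meets A ∖ {p20}, so x IS a limit point.
  x = p21: opens ∋ x are {p18, p21}, {p18, p19, p20, p21}; each meets A ∖ {p21}, so x IS a limit point.
Collecting: A' = {p19, p20, p21}.


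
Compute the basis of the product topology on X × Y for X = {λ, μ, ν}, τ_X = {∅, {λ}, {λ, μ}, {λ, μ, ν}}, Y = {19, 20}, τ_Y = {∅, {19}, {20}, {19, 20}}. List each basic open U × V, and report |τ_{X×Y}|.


Basis B = {∅ × ∅, {λ} × {19}, {λ} × {20}, {λ} × {19, 20}, {λ, μ} × {19}, {λ, μ} × {20}, {λ, μ, ν} × {19}, {λ, μ, ν} × {20}, {λ, μ} × {19, 20}, {λ, μ, ν} × {19, 20}}; |τ_{X×Y}| = 16.

Enumerate products U × V with U ∈ τ_X, V ∈ τ_Y (deduplicated):
  ∅ × ∅ = {} (∅)
  {λ} × {19} = {(λ,19)}
  {λ} × {20} = {(λ,20)}
  {λ} × {19, 20} = {(λ,19), (λ,20)}
  {λ, μ} × {19} = {(λ,19), (μ,19)}
  {λ, μ} × {20} = {(λ,20), (μ,20)}
  {λ, μ, ν} × {19} = {(λ,19), (μ,19), (ν,19)}
  {λ, μ, ν} × {20} = {(λ,20), (μ,20), (ν,20)}
  {λ, μ} × {19, 20} = {(λ,19), (λ,20), (μ,19), (μ,20)}
  {λ, μ, ν} × {19, 20} = {(λ,19), (λ,20), (μ,19), (μ,20), (ν,19), (ν,20)}
These 10 distinct sets form the basis B.
Close under arbitrary unions to get τ_{X×Y}; counting gives |τ_{X×Y}| = 16.


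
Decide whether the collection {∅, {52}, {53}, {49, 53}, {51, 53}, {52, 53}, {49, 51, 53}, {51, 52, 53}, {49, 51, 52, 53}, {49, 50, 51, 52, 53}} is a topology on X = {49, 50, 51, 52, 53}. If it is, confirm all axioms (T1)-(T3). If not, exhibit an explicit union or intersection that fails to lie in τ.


τ is NOT a topology on X.

Axiom (T1): ∅ ∈ τ? Yes; X ∈ τ? Yes.
Axiom (T2/T3): check pairwise unions and intersections of members of τ.
Counterexample for (T2): {52} ∪ {49, 53} = {49, 52, 53} ∉ τ. Therefore τ is NOT a topology.


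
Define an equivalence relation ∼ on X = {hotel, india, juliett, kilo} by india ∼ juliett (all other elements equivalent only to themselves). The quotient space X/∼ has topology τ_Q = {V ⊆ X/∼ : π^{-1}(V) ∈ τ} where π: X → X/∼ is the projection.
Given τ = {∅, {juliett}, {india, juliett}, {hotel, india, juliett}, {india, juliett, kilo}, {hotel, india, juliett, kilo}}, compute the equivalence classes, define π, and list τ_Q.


X/∼ = {[hotel], [india=juliett], [kilo]}; |τ_Q| = 5.

Equivalence classes: [hotel], [india=juliett], [kilo].
Quotient map π: X → X/∼ sends hotel ↦ [hotel], india ↦ [india=juliett], juliett ↦ [india=juliett], kilo ↦ [kilo].
For each subset V ⊆ X/∼, compute π^{-1}(V) ⊆ X and check whether π^{-1}(V) ∈ τ. V is open in τ_Q iff π^{-1}(V) ∈ τ.
  V = {}: π^{-1}(V) = ∅ ∈ τ ✓.
  V = {[hotel]}: π^{-1}(V) = {hotel} ∉ τ ✗.
  V = {[india=juliett]}: π^{-1}(V) = {india, juliett} ∈ τ ✓.
  V = {[hotel], [india=juliett]}: π^{-1}(V) = {hotel, india, juliett} ∈ τ ✓.
  V = {[kilo]}: π^{-1}(V) = {kilo} ∉ τ ✗.
  V = {[hotel], [kilo]}: π^{-1}(V) = {hotel, kilo} ∉ τ ✗.
  V = {[india=juliett], [kilo]}: π^{-1}(V) = {india, juliett, kilo} ∈ τ ✓.
  V = {[hotel], [india=juliett], [kilo]}: π^{-1}(V) = {hotel, india, juliett, kilo} ∈ τ ✓.
Open sets in the quotient: τ_Q = {{}, {[india=juliett]}, {[hotel], [india=juliett]}, {[india=juliett], [kilo]}, {[hotel], [india=juliett], [kilo]}} (5 elements).


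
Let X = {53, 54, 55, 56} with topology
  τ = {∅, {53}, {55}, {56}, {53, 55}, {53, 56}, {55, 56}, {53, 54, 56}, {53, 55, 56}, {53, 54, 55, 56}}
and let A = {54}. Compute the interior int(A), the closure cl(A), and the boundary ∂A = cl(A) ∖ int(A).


int(A) = ∅, cl(A) = {54}, ∂A = {54}.

Closed sets in (X, τ) are complements of opens:
  closed(X, τ) = {∅, {54}, {55}, {53, 54}, {54, 55}, {54, 56}, {53, 54, 55}, {53, 54, 56}, {54, 55, 56}, {53, 54, 55, 56}}.
int(A) = ⋃ {U ∈ τ : U ⊆ A}. Opens contained in A: ∅.
Taking the union of these: int(A) = ∅.
cl(A) = ⋂ {C closed : A ⊆ C}. Closed sets containing A: {54}, {53, 54}, {54, 55}, {54, 56}, {53, 54, 55}, {53, 54, 56}, {54, 55, 56}, {53, 54, 55, 56}.
Intersecting these: cl(A) = {54}.
∂A = cl(A) ∖ int(A) = {54} ∖ ∅ = {54}.


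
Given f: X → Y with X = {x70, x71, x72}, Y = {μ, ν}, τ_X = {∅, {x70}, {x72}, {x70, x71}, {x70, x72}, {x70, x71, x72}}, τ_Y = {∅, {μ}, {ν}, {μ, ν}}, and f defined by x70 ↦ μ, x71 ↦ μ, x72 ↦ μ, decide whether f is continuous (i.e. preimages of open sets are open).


f IS continuous.

Compute f^{-1}(U) for each U ∈ τ_Y:
  U = ∅: f^{-1}(U) = ∅ ∈ τ_X ✓.
  U = {μ}: f^{-1}(U) = {x70, x71, x72} ∈ τ_X ✓.
  U = {ν}: f^{-1}(U) = ∅ ∈ τ_X ✓.
  U = {μ, ν}: f^{-1}(U) = {x70, x71, x72} ∈ τ_X ✓.
Every preimage lies in τ_X, so f IS continuous.


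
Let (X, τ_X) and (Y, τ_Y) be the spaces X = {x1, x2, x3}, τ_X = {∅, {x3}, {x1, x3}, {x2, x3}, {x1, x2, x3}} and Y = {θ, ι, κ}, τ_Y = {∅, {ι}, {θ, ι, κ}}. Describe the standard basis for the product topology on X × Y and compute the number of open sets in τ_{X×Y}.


Basis B = {∅ × ∅, {x3} × {ι}, {x1, x3} × {ι}, {x2, x3} × {ι}, {x1, x2, x3} × {ι}, {x3} × {θ, ι, κ}, {x1, x3} × {θ, ι, κ}, {x2, x3} × {θ, ι, κ}, {x1, x2, x3} × {θ, ι, κ}}; |τ_{X×Y}| = 14.

Enumerate products U × V with U ∈ τ_X, V ∈ τ_Y (deduplicated):
  ∅ × ∅ = {} (∅)
  {x3} × {ι} = {(x3,ι)}
  {x1, x3} × {ι} = {(x1,ι), (x3,ι)}
  {x2, x3} × {ι} = {(x2,ι), (x3,ι)}
  {x1, x2, x3} × {ι} = {(x1,ι), (x2,ι), (x3,ι)}
  {x3} × {θ, ι, κ} = {(x3,θ), (x3,ι), (x3,κ)}
  {x1, x3} × {θ, ι, κ} = {(x1,θ), (x1,ι), (x1,κ), (x3,θ), (x3,ι), (x3,κ)}
  {x2, x3} × {θ, ι, κ} = {(x2,θ), (x2,ι), (x2,κ), (x3,θ), (x3,ι), (x3,κ)}
  {x1, x2, x3} × {θ, ι, κ} = {(x1,θ), (x1,ι), (x1,κ), (x2,θ), (x2,ι), (x2,κ), (x3,θ), (x3,ι), (x3,κ)}
These 9 distinct sets form the basis B.
Close under arbitrary unions to get τ_{X×Y}; counting gives |τ_{X×Y}| = 14.


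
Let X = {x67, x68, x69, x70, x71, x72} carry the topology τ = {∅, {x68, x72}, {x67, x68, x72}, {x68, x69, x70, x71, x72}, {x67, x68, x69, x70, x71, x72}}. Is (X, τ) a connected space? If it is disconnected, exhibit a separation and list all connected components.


(X, τ) is connected.

Find clopen sets (U ∈ τ with X ∖ U ∈ τ):
  U = ∅, X ∖ U = {x67, x68, x69, x70, x71, x72} — both open, so U is clopen.
  U = {x67, x68, x69, x70, x71, x72}, X ∖ U = ∅ — both open, so U is clopen.
Only trivial clopens (∅ and X) exist, so (X, τ) is connected.
Compute connected components by grouping points that agree on all clopens:
  component: {x67, x68, x69, x70, x71, x72}


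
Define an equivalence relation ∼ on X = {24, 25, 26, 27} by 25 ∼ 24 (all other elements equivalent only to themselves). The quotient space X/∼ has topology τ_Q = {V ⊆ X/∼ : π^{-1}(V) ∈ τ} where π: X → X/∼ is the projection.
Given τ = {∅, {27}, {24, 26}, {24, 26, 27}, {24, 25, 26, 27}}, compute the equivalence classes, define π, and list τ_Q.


X/∼ = {[24=25], [26], [27]}; |τ_Q| = 3.

Equivalence classes: [24=25], [26], [27].
Quotient map π: X → X/∼ sends 24 ↦ [24=25], 25 ↦ [24=25], 26 ↦ [26], 27 ↦ [27].
For each subset V ⊆ X/∼, compute π^{-1}(V) ⊆ X and check whether π^{-1}(V) ∈ τ. V is open in τ_Q iff π^{-1}(V) ∈ τ.
  V = {}: π^{-1}(V) = ∅ ∈ τ ✓.
  V = {[24=25]}: π^{-1}(V) = {24, 25} ∉ τ ✗.
  V = {[26]}: π^{-1}(V) = {26} ∉ τ ✗.
  V = {[24=25], [26]}: π^{-1}(V) = {24, 25, 26} ∉ τ ✗.
  V = {[27]}: π^{-1}(V) = {27} ∈ τ ✓.
  V = {[24=25], [27]}: π^{-1}(V) = {24, 25, 27} ∉ τ ✗.
  V = {[26], [27]}: π^{-1}(V) = {26, 27} ∉ τ ✗.
  V = {[24=25], [26], [27]}: π^{-1}(V) = {24, 25, 26, 27} ∈ τ ✓.
Open sets in the quotient: τ_Q = {{}, {[27]}, {[24=25], [26], [27]}} (3 elements).


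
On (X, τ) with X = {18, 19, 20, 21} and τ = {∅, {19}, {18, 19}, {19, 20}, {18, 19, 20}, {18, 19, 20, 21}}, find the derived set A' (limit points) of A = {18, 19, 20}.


A' = {18, 20, 21}

For each x ∈ X, list the open sets U ∈ τ with x ∈ U, then check whether U ∩ (A ∖ {x}) ≠ ∅ for every such U.
  x = 18: opens ∋ x are {18, 19}, {18, 19, 20}, {18, 19, 20, 21}; each meets A ∖ {18}, so x IS a limit point.
  x = 19: open {19} ∋ x has {19} ∩ (A ∖ {19}) = ∅, so x is NOT a limit point.
  x = 20: opens ∋ x are {19, 20}, {18, 19, 20}, {18, 19, 20, 21}; each meets A ∖ {20}, so x IS a limit point.
  x = 21: opens ∋ x are {18, 19, 20, 21}; each meets A ∖ {21}, so x IS a limit point.
Collecting: A' = {18, 20, 21}.


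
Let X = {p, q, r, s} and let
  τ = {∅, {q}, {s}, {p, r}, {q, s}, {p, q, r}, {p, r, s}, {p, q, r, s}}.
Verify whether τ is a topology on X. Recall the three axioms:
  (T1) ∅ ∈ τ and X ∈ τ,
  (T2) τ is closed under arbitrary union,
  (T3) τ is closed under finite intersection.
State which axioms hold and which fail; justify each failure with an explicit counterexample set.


τ IS a topology on X.

Axiom (T1): ∅ ∈ τ? Yes; X ∈ τ? Yes.
Axiom (T2/T3): check pairwise unions and intersections of members of τ.
All pairwise intersections and unions checked — each lies in τ. Therefore τ satisfies (T1), (T2), (T3): it IS a topology on X.


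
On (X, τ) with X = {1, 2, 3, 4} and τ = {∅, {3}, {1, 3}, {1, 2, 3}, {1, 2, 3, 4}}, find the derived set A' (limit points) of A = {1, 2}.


A' = {2, 4}

For each x ∈ X, list the open sets U ∈ τ with x ∈ U, then check whether U ∩ (A ∖ {x}) ≠ ∅ for every such U.
  x = 1: open {1, 3} ∋ x has {1, 3} ∩ (A ∖ {1}) = ∅, so x is NOT a limit point.
  x = 2: opens ∋ x are {1, 2, 3}, {1, 2, 3, 4}; each meets A ∖ {2}, so x IS a limit point.
  x = 3: open {3} ∋ x has {3} ∩ (A ∖ {3}) = ∅, so x is NOT a limit point.
  x = 4: opens ∋ x are {1, 2, 3, 4}; each meets A ∖ {4}, so x IS a limit point.
Collecting: A' = {2, 4}.


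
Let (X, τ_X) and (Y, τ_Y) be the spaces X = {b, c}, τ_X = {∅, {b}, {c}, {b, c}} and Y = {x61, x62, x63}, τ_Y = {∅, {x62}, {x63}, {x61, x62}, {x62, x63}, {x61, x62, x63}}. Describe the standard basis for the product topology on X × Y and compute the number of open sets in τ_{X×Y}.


Basis B = {∅ × ∅, {b} × {x62}, {b} × {x63}, {c} × {x62}, {c} × {x63}, {b} × {x61, x62}, {b} × {x62, x63}, {b, c} × {x62}, {b, c} × {x63}, {c} × {x61, x62}, {c} × {x62, x63}, {b} × {x61, x62, x63}, {c} × {x61, x62, x63}, {b, c} × {x61, x62}, {b, c} × {x62, x63}, {b, c} × {x61, x62, x63}}; |τ_{X×Y}| = 36.

Enumerate products U × V with U ∈ τ_X, V ∈ τ_Y (deduplicated):
  ∅ × ∅ = {} (∅)
  {b} × {x62} = {(b,x62)}
  {b} × {x63} = {(b,x63)}
  {c} × {x62} = {(c,x62)}
  {c} × {x63} = {(c,x63)}
  {b} × {x61, x62} = {(b,x61), (b,x62)}
  {b} × {x62, x63} = {(b,x62), (b,x63)}
  {b, c} × {x62} = {(b,x62), (c,x62)}
  {b, c} × {x63} = {(b,x63), (c,x63)}
  {c} × {x61, x62} = {(c,x61), (c,x62)}
  {c} × {x62, x63} = {(c,x62), (c,x63)}
  {b} × {x61, x62, x63} = {(b,x61), (b,x62), (b,x63)}
  {c} × {x61, x62, x63} = {(c,x61), (c,x62), (c,x63)}
  {b, c} × {x61, x62} = {(b,x61), (b,x62), (c,x61), (c,x62)}
  {b, c} × {x62, x63} = {(b,x62), (b,x63), (c,x62), (c,x63)}
  {b, c} × {x61, x62, x63} = {(b,x61), (b,x62), (b,x63), (c,x61), (c,x62), (c,x63)}
These 16 distinct sets form the basis B.
Close under arbitrary unions to get τ_{X×Y}; counting gives |τ_{X×Y}| = 36.


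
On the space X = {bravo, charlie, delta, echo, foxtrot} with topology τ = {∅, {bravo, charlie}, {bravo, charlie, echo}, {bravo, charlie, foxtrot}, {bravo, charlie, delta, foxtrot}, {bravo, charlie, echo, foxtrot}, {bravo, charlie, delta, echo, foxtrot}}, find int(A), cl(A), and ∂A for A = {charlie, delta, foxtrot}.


int(A) = ∅, cl(A) = {bravo, charlie, delta, echo, foxtrot}, ∂A = {bravo, charlie, delta, echo, foxtrot}.

Closed sets in (X, τ) are complements of opens:
  closed(X, τ) = {∅, {delta}, {echo}, {delta, echo}, {delta, foxtrot}, {delta, echo, foxtrot}, {bravo, charlie, delta, echo, foxtrot}}.
int(A) = ⋃ {U ∈ τ : U ⊆ A}. Opens contained in A: ∅.
Taking the union of these: int(A) = ∅.
cl(A) = ⋂ {C closed : A ⊆ C}. Closed sets containing A: {bravo, charlie, delta, echo, foxtrot}.
Intersecting these: cl(A) = {bravo, charlie, delta, echo, foxtrot}.
∂A = cl(A) ∖ int(A) = {bravo, charlie, delta, echo, foxtrot} ∖ ∅ = {bravo, charlie, delta, echo, foxtrot}.


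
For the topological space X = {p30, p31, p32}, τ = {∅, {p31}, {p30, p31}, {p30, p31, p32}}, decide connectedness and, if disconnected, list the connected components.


(X, τ) is connected.

Find clopen sets (U ∈ τ with X ∖ U ∈ τ):
  U = ∅, X ∖ U = {p30, p31, p32} — both open, so U is clopen.
  U = {p30, p31, p32}, X ∖ U = ∅ — both open, so U is clopen.
Only trivial clopens (∅ and X) exist, so (X, τ) is connected.
Compute connected components by grouping points that agree on all clopens:
  component: {p30, p31, p32}


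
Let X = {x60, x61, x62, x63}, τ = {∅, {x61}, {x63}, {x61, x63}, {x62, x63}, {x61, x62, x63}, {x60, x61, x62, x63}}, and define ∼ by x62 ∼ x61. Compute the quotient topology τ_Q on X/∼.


X/∼ = {[x60], [x61=x62], [x63]}; |τ_Q| = 4.

Equivalence classes: [x60], [x61=x62], [x63].
Quotient map π: X → X/∼ sends x60 ↦ [x60], x61 ↦ [x61=x62], x62 ↦ [x61=x62], x63 ↦ [x63].
For each subset V ⊆ X/∼, compute π^{-1}(V) ⊆ X and check whether π^{-1}(V) ∈ τ. V is open in τ_Q iff π^{-1}(V) ∈ τ.
  V = {}: π^{-1}(V) = ∅ ∈ τ ✓.
  V = {[x60]}: π^{-1}(V) = {x60} ∉ τ ✗.
  V = {[x61=x62]}: π^{-1}(V) = {x61, x62} ∉ τ ✗.
  V = {[x60], [x61=x62]}: π^{-1}(V) = {x60, x61, x62} ∉ τ ✗.
  V = {[x63]}: π^{-1}(V) = {x63} ∈ τ ✓.
  V = {[x60], [x63]}: π^{-1}(V) = {x60, x63} ∉ τ ✗.
  V = {[x61=x62], [x63]}: π^{-1}(V) = {x61, x62, x63} ∈ τ ✓.
  V = {[x60], [x61=x62], [x63]}: π^{-1}(V) = {x60, x61, x62, x63} ∈ τ ✓.
Open sets in the quotient: τ_Q = {{}, {[x63]}, {[x61=x62], [x63]}, {[x60], [x61=x62], [x63]}} (4 elements).


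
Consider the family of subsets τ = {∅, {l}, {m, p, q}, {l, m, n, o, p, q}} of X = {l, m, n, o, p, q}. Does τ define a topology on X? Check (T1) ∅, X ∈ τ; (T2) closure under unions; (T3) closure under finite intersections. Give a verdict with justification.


τ is NOT a topology on X.

Axiom (T1): ∅ ∈ τ? Yes; X ∈ τ? Yes.
Axiom (T2/T3): check pairwise unions and intersections of members of τ.
Counterexample for (T2): {l} ∪ {m, p, q} = {l, m, p, q} ∉ τ. Therefore τ is NOT a topology.


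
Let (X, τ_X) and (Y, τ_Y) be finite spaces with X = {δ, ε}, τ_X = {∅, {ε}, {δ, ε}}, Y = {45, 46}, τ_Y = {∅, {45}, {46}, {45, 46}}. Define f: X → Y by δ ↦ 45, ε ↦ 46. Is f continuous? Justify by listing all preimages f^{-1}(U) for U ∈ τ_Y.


f is NOT continuous.

Compute f^{-1}(U) for each U ∈ τ_Y:
  U = ∅: f^{-1}(U) = ∅ ∈ τ_X ✓.
  U = {45}: f^{-1}(U) = {δ} ∉ τ_X ✗.
  U = {46}: f^{-1}(U) = {ε} ∈ τ_X ✓.
  U = {45, 46}: f^{-1}(U) = {δ, ε} ∈ τ_X ✓.
Found U = {45} with f^{-1}(U) = {δ} not in τ_X. Therefore f is NOT continuous.


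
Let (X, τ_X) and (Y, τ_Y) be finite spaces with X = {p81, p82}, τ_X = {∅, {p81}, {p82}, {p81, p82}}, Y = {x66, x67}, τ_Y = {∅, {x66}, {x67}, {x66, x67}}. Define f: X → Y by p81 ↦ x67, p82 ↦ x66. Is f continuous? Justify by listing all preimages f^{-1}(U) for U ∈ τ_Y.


f IS continuous.

Compute f^{-1}(U) for each U ∈ τ_Y:
  U = ∅: f^{-1}(U) = ∅ ∈ τ_X ✓.
  U = {x66}: f^{-1}(U) = {p82} ∈ τ_X ✓.
  U = {x67}: f^{-1}(U) = {p81} ∈ τ_X ✓.
  U = {x66, x67}: f^{-1}(U) = {p81, p82} ∈ τ_X ✓.
Every preimage lies in τ_X, so f IS continuous.


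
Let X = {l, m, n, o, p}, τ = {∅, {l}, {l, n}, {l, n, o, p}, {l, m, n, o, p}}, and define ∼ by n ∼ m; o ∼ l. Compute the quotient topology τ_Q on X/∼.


X/∼ = {[l=o], [m=n], [p]}; |τ_Q| = 2.

Equivalence classes: [l=o], [m=n], [p].
Quotient map π: X → X/∼ sends l ↦ [l=o], m ↦ [m=n], n ↦ [m=n], o ↦ [l=o], p ↦ [p].
For each subset V ⊆ X/∼, compute π^{-1}(V) ⊆ X and check whether π^{-1}(V) ∈ τ. V is open in τ_Q iff π^{-1}(V) ∈ τ.
  V = {}: π^{-1}(V) = ∅ ∈ τ ✓.
  V = {[l=o]}: π^{-1}(V) = {l, o} ∉ τ ✗.
  V = {[m=n]}: π^{-1}(V) = {m, n} ∉ τ ✗.
  V = {[l=o], [m=n]}: π^{-1}(V) = {l, m, n, o} ∉ τ ✗.
  V = {[p]}: π^{-1}(V) = {p} ∉ τ ✗.
  V = {[l=o], [p]}: π^{-1}(V) = {l, o, p} ∉ τ ✗.
  V = {[m=n], [p]}: π^{-1}(V) = {m, n, p} ∉ τ ✗.
  V = {[l=o], [m=n], [p]}: π^{-1}(V) = {l, m, n, o, p} ∈ τ ✓.
Open sets in the quotient: τ_Q = {{}, {[l=o], [m=n], [p]}} (2 elements).


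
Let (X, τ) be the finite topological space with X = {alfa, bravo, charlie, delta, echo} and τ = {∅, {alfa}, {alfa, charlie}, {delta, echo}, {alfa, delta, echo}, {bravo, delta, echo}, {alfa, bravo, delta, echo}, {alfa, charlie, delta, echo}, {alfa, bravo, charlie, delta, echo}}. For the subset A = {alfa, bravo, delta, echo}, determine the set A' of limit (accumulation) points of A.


A' = {bravo, charlie, delta, echo}

For each x ∈ X, list the open sets U ∈ τ with x ∈ U, then check whether U ∩ (A ∖ {x}) ≠ ∅ for every such U.
  x = alfa: open {alfa} ∋ x has {alfa} ∩ (A ∖ {alfa}) = ∅, so x is NOT a limit point.
  x = bravo: opens ∋ x are {bravo, delta, echo}, {alfa, bravo, delta, echo}, {alfa, bravo, charlie, delta, echo}; each meets A ∖ {bravo}, so x IS a limit point.
  x = charlie: opens ∋ x are {alfa, charlie}, {alfa, charlie, delta, echo}, {alfa, bravo, charlie, delta, echo}; each meets A ∖ {charlie}, so x IS a limit point.
  x = delta: opens ∋ x are {delta, echo}, {alfa, delta, echo}, {bravo, delta, echo}, {alfa, bravo, delta, echo}, {alfa, charlie, delta, echo}, {alfa, bravo, charlie, delta, echo}; each meets A ∖ {delta}, so x IS a limit point.
  x = echo: opens ∋ x are {delta, echo}, {alfa, delta, echo}, {bravo, delta, echo}, {alfa, bravo, delta, echo}, {alfa, charlie, delta, echo}, {alfa, bravo, charlie, delta, echo}; each meets A ∖ {echo}, so x IS a limit point.
Collecting: A' = {bravo, charlie, delta, echo}.


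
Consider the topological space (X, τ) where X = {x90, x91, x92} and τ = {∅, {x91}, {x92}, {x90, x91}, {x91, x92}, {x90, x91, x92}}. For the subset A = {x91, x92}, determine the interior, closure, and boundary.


int(A) = {x91, x92}, cl(A) = {x90, x91, x92}, ∂A = {x90}.

Closed sets in (X, τ) are complements of opens:
  closed(X, τ) = {∅, {x90}, {x92}, {x90, x91}, {x90, x92}, {x90, x91, x92}}.
int(A) = ⋃ {U ∈ τ : U ⊆ A}. Opens contained in A: ∅, {x91}, {x92}, {x91, x92}.
Taking the union of these: int(A) = {x91, x92}.
cl(A) = ⋂ {C closed : A ⊆ C}. Closed sets containing A: {x90, x91, x92}.
Intersecting these: cl(A) = {x90, x91, x92}.
∂A = cl(A) ∖ int(A) = {x90, x91, x92} ∖ {x91, x92} = {x90}.


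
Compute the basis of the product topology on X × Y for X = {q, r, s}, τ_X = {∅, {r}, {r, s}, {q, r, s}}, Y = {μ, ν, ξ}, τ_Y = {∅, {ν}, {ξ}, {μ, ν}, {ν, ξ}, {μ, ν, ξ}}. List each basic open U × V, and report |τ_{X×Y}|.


Basis B = {∅ × ∅, {r} × {ν}, {r} × {ξ}, {r} × {μ, ν}, {r} × {ν, ξ}, {r, s} × {ν}, {r, s} × {ξ}, {q, r, s} × {ν}, {q, r, s} × {ξ}, {r} × {μ, ν, ξ}, {r, s} × {μ, ν}, {r, s} × {ν, ξ}, {q, r, s} × {μ, ν}, {q, r, s} × {ν, ξ}, {r, s} × {μ, ν, ξ}, {q, r, s} × {μ, ν, ξ}}; |τ_{X×Y}| = 40.

Enumerate products U × V with U ∈ τ_X, V ∈ τ_Y (deduplicated):
  ∅ × ∅ = {} (∅)
  {r} × {ν} = {(r,ν)}
  {r} × {ξ} = {(r,ξ)}
  {r} × {μ, ν} = {(r,μ), (r,ν)}
  {r} × {ν, ξ} = {(r,ν), (r,ξ)}
  {r, s} × {ν} = {(r,ν), (s,ν)}
  {r, s} × {ξ} = {(r,ξ), (s,ξ)}
  {q, r, s} × {ν} = {(q,ν), (r,ν), (s,ν)}
  {q, r, s} × {ξ} = {(q,ξ), (r,ξ), (s,ξ)}
  {r} × {μ, ν, ξ} = {(r,μ), (r,ν), (r,ξ)}
  {r, s} × {μ, ν} = {(r,μ), (r,ν), (s,μ), (s,ν)}
  {r, s} × {ν, ξ} = {(r,ν), (r,ξ), (s,ν), (s,ξ)}
  {q, r, s} × {μ, ν} = {(q,μ), (q,ν), (r,μ), (r,ν), (s,μ), (s,ν)}
  {q, r, s} × {ν, ξ} = {(q,ν), (q,ξ), (r,ν), (r,ξ), (s,ν), (s,ξ)}
  {r, s} × {μ, ν, ξ} = {(r,μ), (r,ν), (r,ξ), (s,μ), (s,ν), (s,ξ)}
  {q, r, s} × {μ, ν, ξ} = {(q,μ), (q,ν), (q,ξ), (r,μ), (r,ν), (r,ξ), (s,μ), (s,ν), (s,ξ)}
These 16 distinct sets form the basis B.
Close under arbitrary unions to get τ_{X×Y}; counting gives |τ_{X×Y}| = 40.


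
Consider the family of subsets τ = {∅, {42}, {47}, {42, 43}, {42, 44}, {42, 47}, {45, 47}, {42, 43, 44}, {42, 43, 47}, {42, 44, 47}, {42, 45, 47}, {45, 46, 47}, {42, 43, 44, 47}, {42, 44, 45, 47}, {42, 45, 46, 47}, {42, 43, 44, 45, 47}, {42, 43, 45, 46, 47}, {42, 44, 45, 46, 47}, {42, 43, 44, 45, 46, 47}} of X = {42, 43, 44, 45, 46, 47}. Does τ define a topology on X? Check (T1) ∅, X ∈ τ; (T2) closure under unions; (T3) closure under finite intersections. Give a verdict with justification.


τ is NOT a topology on X.

Axiom (T1): ∅ ∈ τ? Yes; X ∈ τ? Yes.
Axiom (T2/T3): check pairwise unions and intersections of members of τ.
Counterexample for (T2): {42, 43} ∪ {45, 47} = {42, 43, 45, 47} ∉ τ. Therefore τ is NOT a topology.


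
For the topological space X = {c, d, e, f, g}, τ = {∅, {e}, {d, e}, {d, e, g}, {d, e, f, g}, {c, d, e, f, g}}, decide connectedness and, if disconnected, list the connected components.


(X, τ) is connected.

Find clopen sets (U ∈ τ with X ∖ U ∈ τ):
  U = ∅, X ∖ U = {c, d, e, f, g} — both open, so U is clopen.
  U = {c, d, e, f, g}, X ∖ U = ∅ — both open, so U is clopen.
Only trivial clopens (∅ and X) exist, so (X, τ) is connected.
Compute connected components by grouping points that agree on all clopens:
  component: {c, d, e, f, g}


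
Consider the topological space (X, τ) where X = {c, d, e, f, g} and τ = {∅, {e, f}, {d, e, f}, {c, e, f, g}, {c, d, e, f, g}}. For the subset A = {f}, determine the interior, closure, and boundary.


int(A) = ∅, cl(A) = {c, d, e, f, g}, ∂A = {c, d, e, f, g}.

Closed sets in (X, τ) are complements of opens:
  closed(X, τ) = {∅, {d}, {c, g}, {c, d, g}, {c, d, e, f, g}}.
int(A) = ⋃ {U ∈ τ : U ⊆ A}. Opens contained in A: ∅.
Taking the union of these: int(A) = ∅.
cl(A) = ⋂ {C closed : A ⊆ C}. Closed sets containing A: {c, d, e, f, g}.
Intersecting these: cl(A) = {c, d, e, f, g}.
∂A = cl(A) ∖ int(A) = {c, d, e, f, g} ∖ ∅ = {c, d, e, f, g}.


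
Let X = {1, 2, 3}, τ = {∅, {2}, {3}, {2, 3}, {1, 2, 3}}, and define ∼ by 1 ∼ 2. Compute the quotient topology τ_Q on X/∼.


X/∼ = {[1=2], [3]}; |τ_Q| = 3.

Equivalence classes: [1=2], [3].
Quotient map π: X → X/∼ sends 1 ↦ [1=2], 2 ↦ [1=2], 3 ↦ [3].
For each subset V ⊆ X/∼, compute π^{-1}(V) ⊆ X and check whether π^{-1}(V) ∈ τ. V is open in τ_Q iff π^{-1}(V) ∈ τ.
  V = {}: π^{-1}(V) = ∅ ∈ τ ✓.
  V = {[1=2]}: π^{-1}(V) = {1, 2} ∉ τ ✗.
  V = {[3]}: π^{-1}(V) = {3} ∈ τ ✓.
  V = {[1=2], [3]}: π^{-1}(V) = {1, 2, 3} ∈ τ ✓.
Open sets in the quotient: τ_Q = {{}, {[3]}, {[1=2], [3]}} (3 elements).


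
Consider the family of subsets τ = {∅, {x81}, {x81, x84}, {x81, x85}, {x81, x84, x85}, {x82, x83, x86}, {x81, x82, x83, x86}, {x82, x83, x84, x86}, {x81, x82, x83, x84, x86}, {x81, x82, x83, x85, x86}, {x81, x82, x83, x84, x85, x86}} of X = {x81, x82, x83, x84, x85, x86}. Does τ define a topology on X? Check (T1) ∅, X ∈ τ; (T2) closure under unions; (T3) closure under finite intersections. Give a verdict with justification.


τ is NOT a topology on X.

Axiom (T1): ∅ ∈ τ? Yes; X ∈ τ? Yes.
Axiom (T2/T3): check pairwise unions and intersections of members of τ.
Counterexample for (T3): {x81, x84} ∩ {x82, x83, x84, x86} = {x84} ∉ τ. Therefore τ is NOT a topology.


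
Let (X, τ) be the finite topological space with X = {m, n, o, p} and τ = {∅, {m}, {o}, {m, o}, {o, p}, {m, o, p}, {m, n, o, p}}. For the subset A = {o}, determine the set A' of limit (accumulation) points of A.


A' = {n, p}

For each x ∈ X, list the open sets U ∈ τ with x ∈ U, then check whether U ∩ (A ∖ {x}) ≠ ∅ for every such U.
  x = m: open {m} ∋ x has {m} ∩ (A ∖ {m}) = ∅, so x is NOT a limit point.
  x = n: opens ∋ x are {m, n, o, p}; each meets A ∖ {n}, so x IS a limit point.
  x = o: open {o} ∋ x has {o} ∩ (A ∖ {o}) = ∅, so x is NOT a limit point.
  x = p: opens ∋ x are {o, p}, {m, o, p}, {m, n, o, p}; each meets A ∖ {p}, so x IS a limit point.
Collecting: A' = {n, p}.


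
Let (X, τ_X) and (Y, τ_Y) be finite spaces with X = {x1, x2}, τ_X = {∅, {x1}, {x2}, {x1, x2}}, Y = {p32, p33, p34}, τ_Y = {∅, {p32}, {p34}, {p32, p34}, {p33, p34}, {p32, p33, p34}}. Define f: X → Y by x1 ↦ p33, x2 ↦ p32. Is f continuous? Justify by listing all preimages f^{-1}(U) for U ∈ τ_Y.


f IS continuous.

Compute f^{-1}(U) for each U ∈ τ_Y:
  U = ∅: f^{-1}(U) = ∅ ∈ τ_X ✓.
  U = {p32}: f^{-1}(U) = {x2} ∈ τ_X ✓.
  U = {p34}: f^{-1}(U) = ∅ ∈ τ_X ✓.
  U = {p32, p34}: f^{-1}(U) = {x2} ∈ τ_X ✓.
  U = {p33, p34}: f^{-1}(U) = {x1} ∈ τ_X ✓.
  U = {p32, p33, p34}: f^{-1}(U) = {x1, x2} ∈ τ_X ✓.
Every preimage lies in τ_X, so f IS continuous.


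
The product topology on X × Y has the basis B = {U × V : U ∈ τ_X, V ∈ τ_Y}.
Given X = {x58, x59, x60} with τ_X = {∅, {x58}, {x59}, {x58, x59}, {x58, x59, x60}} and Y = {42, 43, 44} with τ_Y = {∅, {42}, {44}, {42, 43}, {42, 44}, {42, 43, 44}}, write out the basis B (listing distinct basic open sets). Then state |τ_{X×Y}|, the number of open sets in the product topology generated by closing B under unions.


Basis B = {∅ × ∅, {x58} × {42}, {x58} × {44}, {x59} × {42}, {x59} × {44}, {x58} × {42, 43}, {x58} × {42, 44}, {x58, x59} × {42}, {x58, x59} × {44}, {x59} × {42, 43}, {x59} × {42, 44}, {x58} × {42, 43, 44}, {x58, x59, x60} × {42}, {x58, x59, x60} × {44}, {x59} × {42, 43, 44}, {x58, x59} × {42, 43}, {x58, x59} × {42, 44}, {x58, x59} × {42, 43, 44}, {x58, x59, x60} × {42, 43}, {x58, x59, x60} × {42, 44}, {x58, x59, x60} × {42, 43, 44}}; |τ_{X×Y}| = 70.

Enumerate products U × V with U ∈ τ_X, V ∈ τ_Y (deduplicated):
  ∅ × ∅ = {} (∅)
  {x58} × {42} = {(x58,42)}
  {x58} × {44} = {(x58,44)}
  {x59} × {42} = {(x59,42)}
  {x59} × {44} = {(x59,44)}
  {x58} × {42, 43} = {(x58,42), (x58,43)}
  {x58} × {42, 44} = {(x58,42), (x58,44)}
  {x58, x59} × {42} = {(x58,42), (x59,42)}
  {x58, x59} × {44} = {(x58,44), (x59,44)}
  {x59} × {42, 43} = {(x59,42), (x59,43)}
  {x59} × {42, 44} = {(x59,42), (x59,44)}
  {x58} × {42, 43, 44} = {(x58,42), (x58,43), (x58,44)}
  {x58, x59, x60} × {42} = {(x58,42), (x59,42), (x60,42)}
  {x58, x59, x60} × {44} = {(x58,44), (x59,44), (x60,44)}
  {x59} × {42, 43, 44} = {(x59,42), (x59,43), (x59,44)}
  {x58, x59} × {42, 43} = {(x58,42), (x58,43), (x59,42), (x59,43)}
  {x58, x59} × {42, 44} = {(x58,42), (x58,44), (x59,42), (x59,44)}
  {x58, x59} × {42, 43, 44} = {(x58,42), (x58,43), (x58,44), (x59,42), (x59,43), (x59,44)}
  {x58, x59, x60} × {42, 43} = {(x58,42), (x58,43), (x59,42), (x59,43), (x60,42), (x60,43)}
  {x58, x59, x60} × {42, 44} = {(x58,42), (x58,44), (x59,42), (x59,44), (x60,42), (x60,44)}
  {x58, x59, x60} × {42, 43, 44} = {(x58,42), (x58,43), (x58,44), (x59,42), (x59,43), (x59,44), (x60,42), (x60,43), (x60,44)}
These 21 distinct sets form the basis B.
Close under arbitrary unions to get τ_{X×Y}; counting gives |τ_{X×Y}| = 70.


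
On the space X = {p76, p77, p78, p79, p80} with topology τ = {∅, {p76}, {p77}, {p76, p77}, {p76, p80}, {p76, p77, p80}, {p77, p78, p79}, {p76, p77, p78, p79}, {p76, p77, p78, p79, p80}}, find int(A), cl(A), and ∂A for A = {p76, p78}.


int(A) = {p76}, cl(A) = {p76, p78, p79, p80}, ∂A = {p78, p79, p80}.

Closed sets in (X, τ) are complements of opens:
  closed(X, τ) = {∅, {p80}, {p76, p80}, {p78, p79}, {p77, p78, p79}, {p78, p79, p80}, {p76, p78, p79, p80}, {p77, p78, p79, p80}, {p76, p77, p78, p79, p80}}.
int(A) = ⋃ {U ∈ τ : U ⊆ A}. Opens contained in A: ∅, {p76}.
Taking the union of these: int(A) = {p76}.
cl(A) = ⋂ {C closed : A ⊆ C}. Closed sets containing A: {p76, p78, p79, p80}, {p76, p77, p78, p79, p80}.
Intersecting these: cl(A) = {p76, p78, p79, p80}.
∂A = cl(A) ∖ int(A) = {p76, p78, p79, p80} ∖ {p76} = {p78, p79, p80}.


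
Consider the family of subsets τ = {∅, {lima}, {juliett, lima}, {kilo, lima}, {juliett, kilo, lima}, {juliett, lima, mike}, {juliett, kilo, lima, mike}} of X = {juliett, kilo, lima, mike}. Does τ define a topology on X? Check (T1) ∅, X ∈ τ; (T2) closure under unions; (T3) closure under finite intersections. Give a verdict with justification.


τ IS a topology on X.

Axiom (T1): ∅ ∈ τ? Yes; X ∈ τ? Yes.
Axiom (T2/T3): check pairwise unions and intersections of members of τ.
All pairwise intersections and unions checked — each lies in τ. Therefore τ satisfies (T1), (T2), (T3): it IS a topology on X.


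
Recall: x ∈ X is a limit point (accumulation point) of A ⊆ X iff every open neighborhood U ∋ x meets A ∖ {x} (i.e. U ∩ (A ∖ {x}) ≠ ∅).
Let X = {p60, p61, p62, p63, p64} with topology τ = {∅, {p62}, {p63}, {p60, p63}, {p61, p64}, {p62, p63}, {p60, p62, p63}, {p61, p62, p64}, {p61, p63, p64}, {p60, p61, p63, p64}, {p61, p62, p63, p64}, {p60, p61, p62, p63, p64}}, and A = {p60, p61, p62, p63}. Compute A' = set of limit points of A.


A' = {p60, p64}

For each x ∈ X, list the open sets U ∈ τ with x ∈ U, then check whether U ∩ (A ∖ {x}) ≠ ∅ for every such U.
  x = p60: opens ∋ x are {p60, p63}, {p60, p62, p63}, {p60, p61, p63, p64}, {p60, p61, p62, p63, p64}; each meets A ∖ {p60}, so x IS a limit point.
  x = p61: open {p61, p64} ∋ x has {p61, p64} ∩ (A ∖ {p61}) = ∅, so x is NOT a limit point.
  x = p62: open {p62} ∋ x has {p62} ∩ (A ∖ {p62}) = ∅, so x is NOT a limit point.
  x = p63: open {p63} ∋ x has {p63} ∩ (A ∖ {p63}) = ∅, so x is NOT a limit point.
  x = p64: opens ∋ x are {p61, p64}, {p61, p62, p64}, {p61, p63, p64}, {p60, p61, p63, p64}, {p61, p62, p63, p64}, {p60, p61, p62, p63, p64}; each meets A ∖ {p64}, so x IS a limit point.
Collecting: A' = {p60, p64}.


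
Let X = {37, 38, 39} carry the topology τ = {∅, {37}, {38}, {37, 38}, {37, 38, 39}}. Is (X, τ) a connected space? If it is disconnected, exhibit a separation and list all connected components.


(X, τ) is connected.

Find clopen sets (U ∈ τ with X ∖ U ∈ τ):
  U = ∅, X ∖ U = {37, 38, 39} — both open, so U is clopen.
  U = {37, 38, 39}, X ∖ U = ∅ — both open, so U is clopen.
Only trivial clopens (∅ and X) exist, so (X, τ) is connected.
Compute connected components by grouping points that agree on all clopens:
  component: {37, 38, 39}


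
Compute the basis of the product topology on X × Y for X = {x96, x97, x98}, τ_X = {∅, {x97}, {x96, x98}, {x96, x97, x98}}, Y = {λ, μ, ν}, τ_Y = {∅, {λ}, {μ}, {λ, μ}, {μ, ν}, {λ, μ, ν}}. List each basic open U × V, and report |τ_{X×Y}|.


Basis B = {∅ × ∅, {x97} × {λ}, {x97} × {μ}, {x96, x98} × {λ}, {x96, x98} × {μ}, {x97} × {λ, μ}, {x97} × {μ, ν}, {x96, x97, x98} × {λ}, {x96, x97, x98} × {μ}, {x97} × {λ, μ, ν}, {x96, x98} × {λ, μ}, {x96, x98} × {μ, ν}, {x96, x98} × {λ, μ, ν}, {x96, x97, x98} × {λ, μ}, {x96, x97, x98} × {μ, ν}, {x96, x97, x98} × {λ, μ, ν}}; |τ_{X×Y}| = 36.

Enumerate products U × V with U ∈ τ_X, V ∈ τ_Y (deduplicated):
  ∅ × ∅ = {} (∅)
  {x97} × {λ} = {(x97,λ)}
  {x97} × {μ} = {(x97,μ)}
  {x96, x98} × {λ} = {(x96,λ), (x98,λ)}
  {x96, x98} × {μ} = {(x96,μ), (x98,μ)}
  {x97} × {λ, μ} = {(x97,λ), (x97,μ)}
  {x97} × {μ, ν} = {(x97,μ), (x97,ν)}
  {x96, x97, x98} × {λ} = {(x96,λ), (x97,λ), (x98,λ)}
  {x96, x97, x98} × {μ} = {(x96,μ), (x97,μ), (x98,μ)}
  {x97} × {λ, μ, ν} = {(x97,λ), (x97,μ), (x97,ν)}
  {x96, x98} × {λ, μ} = {(x96,λ), (x96,μ), (x98,λ), (x98,μ)}
  {x96, x98} × {μ, ν} = {(x96,μ), (x96,ν), (x98,μ), (x98,ν)}
  {x96, x98} × {λ, μ, ν} = {(x96,λ), (x96,μ), (x96,ν), (x98,λ), (x98,μ), (x98,ν)}
  {x96, x97, x98} × {λ, μ} = {(x96,λ), (x96,μ), (x97,λ), (x97,μ), (x98,λ), (x98,μ)}
  {x96, x97, x98} × {μ, ν} = {(x96,μ), (x96,ν), (x97,μ), (x97,ν), (x98,μ), (x98,ν)}
  {x96, x97, x98} × {λ, μ, ν} = {(x96,λ), (x96,μ), (x96,ν), (x97,λ), (x97,μ), (x97,ν), (x98,λ), (x98,μ), (x98,ν)}
These 16 distinct sets form the basis B.
Close under arbitrary unions to get τ_{X×Y}; counting gives |τ_{X×Y}| = 36.


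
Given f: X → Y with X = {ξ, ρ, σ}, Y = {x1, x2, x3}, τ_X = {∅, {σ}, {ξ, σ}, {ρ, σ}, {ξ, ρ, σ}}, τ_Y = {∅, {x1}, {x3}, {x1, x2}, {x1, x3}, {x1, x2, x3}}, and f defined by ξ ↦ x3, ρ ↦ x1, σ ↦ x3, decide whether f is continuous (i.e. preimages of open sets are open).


f is NOT continuous.

Compute f^{-1}(U) for each U ∈ τ_Y:
  U = ∅: f^{-1}(U) = ∅ ∈ τ_X ✓.
  U = {x1}: f^{-1}(U) = {ρ} ∉ τ_X ✗.
  U = {x3}: f^{-1}(U) = {ξ, σ} ∈ τ_X ✓.
  U = {x1, x2}: f^{-1}(U) = {ρ} ∉ τ_X ✗.
  U = {x1, x3}: f^{-1}(U) = {ξ, ρ, σ} ∈ τ_X ✓.
  U = {x1, x2, x3}: f^{-1}(U) = {ξ, ρ, σ} ∈ τ_X ✓.
Found U = {x1} with f^{-1}(U) = {ρ} not in τ_X. Therefore f is NOT continuous.


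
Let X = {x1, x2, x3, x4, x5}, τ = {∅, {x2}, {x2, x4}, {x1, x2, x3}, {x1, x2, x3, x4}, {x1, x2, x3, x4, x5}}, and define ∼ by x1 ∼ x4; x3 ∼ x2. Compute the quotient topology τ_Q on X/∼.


X/∼ = {[x1=x4], [x2=x3], [x5]}; |τ_Q| = 3.

Equivalence classes: [x1=x4], [x2=x3], [x5].
Quotient map π: X → X/∼ sends x1 ↦ [x1=x4], x2 ↦ [x2=x3], x3 ↦ [x2=x3], x4 ↦ [x1=x4], x5 ↦ [x5].
For each subset V ⊆ X/∼, compute π^{-1}(V) ⊆ X and check whether π^{-1}(V) ∈ τ. V is open in τ_Q iff π^{-1}(V) ∈ τ.
  V = {}: π^{-1}(V) = ∅ ∈ τ ✓.
  V = {[x1=x4]}: π^{-1}(V) = {x1, x4} ∉ τ ✗.
  V = {[x2=x3]}: π^{-1}(V) = {x2, x3} ∉ τ ✗.
  V = {[x1=x4], [x2=x3]}: π^{-1}(V) = {x1, x2, x3, x4} ∈ τ ✓.
  V = {[x5]}: π^{-1}(V) = {x5} ∉ τ ✗.
  V = {[x1=x4], [x5]}: π^{-1}(V) = {x1, x4, x5} ∉ τ ✗.
  V = {[x2=x3], [x5]}: π^{-1}(V) = {x2, x3, x5} ∉ τ ✗.
  V = {[x1=x4], [x2=x3], [x5]}: π^{-1}(V) = {x1, x2, x3, x4, x5} ∈ τ ✓.
Open sets in the quotient: τ_Q = {{}, {[x1=x4], [x2=x3]}, {[x1=x4], [x2=x3], [x5]}} (3 elements).


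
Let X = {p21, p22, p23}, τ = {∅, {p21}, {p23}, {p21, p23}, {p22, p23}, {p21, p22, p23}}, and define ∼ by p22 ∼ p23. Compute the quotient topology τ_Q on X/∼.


X/∼ = {[p21], [p22=p23]}; |τ_Q| = 4.

Equivalence classes: [p21], [p22=p23].
Quotient map π: X → X/∼ sends p21 ↦ [p21], p22 ↦ [p22=p23], p23 ↦ [p22=p23].
For each subset V ⊆ X/∼, compute π^{-1}(V) ⊆ X and check whether π^{-1}(V) ∈ τ. V is open in τ_Q iff π^{-1}(V) ∈ τ.
  V = {}: π^{-1}(V) = ∅ ∈ τ ✓.
  V = {[p21]}: π^{-1}(V) = {p21} ∈ τ ✓.
  V = {[p22=p23]}: π^{-1}(V) = {p22, p23} ∈ τ ✓.
  V = {[p21], [p22=p23]}: π^{-1}(V) = {p21, p22, p23} ∈ τ ✓.
Open sets in the quotient: τ_Q = {{}, {[p21]}, {[p22=p23]}, {[p21], [p22=p23]}} (4 elements).


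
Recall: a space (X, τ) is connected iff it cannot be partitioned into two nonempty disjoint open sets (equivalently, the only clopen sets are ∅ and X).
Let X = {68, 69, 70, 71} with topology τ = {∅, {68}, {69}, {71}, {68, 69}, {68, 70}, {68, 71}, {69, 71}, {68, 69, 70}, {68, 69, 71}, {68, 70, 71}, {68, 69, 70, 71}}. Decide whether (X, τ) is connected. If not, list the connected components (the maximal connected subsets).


(X, τ) is disconnected; components = [{69}, {71}, {68, 70}].

Find clopen sets (U ∈ τ with X ∖ U ∈ τ):
  U = ∅, X ∖ U = {68, 69, 70, 71} — both open, so U is clopen.
  U = {69}, X ∖ U = {68, 70, 71} — both open, so U is clopen.
  U = {71}, X ∖ U = {68, 69, 70} — both open, so U is clopen.
  U = {68, 70}, X ∖ U = {69, 71} — both open, so U is clopen.
  U = {69, 71}, X ∖ U = {68, 70} — both open, so U is clopen.
  U = {68, 69, 70}, X ∖ U = {71} — both open, so U is clopen.
  U = {68, 70, 71}, X ∖ U = {69} — both open, so U is clopen.
  U = {68, 69, 70, 71}, X ∖ U = ∅ — both open, so U is clopen.
Nontrivial clopen(s) exist: e.g. {68, 69, 70}. So (X, τ) is disconnected.
Compute connected components by grouping points that agree on all clopens:
  component: {69}
  component: {71}
  component: {68, 70}


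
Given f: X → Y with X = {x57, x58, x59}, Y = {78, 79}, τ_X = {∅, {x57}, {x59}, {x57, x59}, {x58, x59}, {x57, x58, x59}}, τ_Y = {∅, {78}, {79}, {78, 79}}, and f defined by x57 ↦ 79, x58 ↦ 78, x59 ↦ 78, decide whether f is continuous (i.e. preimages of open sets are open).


f IS continuous.

Compute f^{-1}(U) for each U ∈ τ_Y:
  U = ∅: f^{-1}(U) = ∅ ∈ τ_X ✓.
  U = {78}: f^{-1}(U) = {x58, x59} ∈ τ_X ✓.
  U = {79}: f^{-1}(U) = {x57} ∈ τ_X ✓.
  U = {78, 79}: f^{-1}(U) = {x57, x58, x59} ∈ τ_X ✓.
Every preimage lies in τ_X, so f IS continuous.
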